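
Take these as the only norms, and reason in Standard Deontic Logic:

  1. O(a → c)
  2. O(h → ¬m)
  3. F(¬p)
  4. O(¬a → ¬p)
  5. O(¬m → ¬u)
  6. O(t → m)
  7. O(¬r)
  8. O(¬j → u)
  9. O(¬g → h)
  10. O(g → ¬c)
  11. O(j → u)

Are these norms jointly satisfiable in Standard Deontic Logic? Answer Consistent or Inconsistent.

By case analysis on j: premise 11 gives O(j → u) and premise 8 gives O(¬j → u), so O(u) either way.
Premise 5, O(¬m → ¬u), contraposes to O(u → m); with O(u) we get O(m).
Premise 2, O(h → ¬m), contraposes to O(m → ¬h); with O(m) we get O(¬h).
The contrapositive of premise 9 (O(¬g → h)) is O(¬h → g), and O(¬h) is already established, so O(g).
Applying K to premise 10 (O(g → ¬c)) and O(g) yields O(¬c).
Premise 1, O(a → c), contraposes to O(¬c → ¬a); with O(¬c) we get O(¬a).
With premise 4, O(¬a → ¬p), the K-axiom yields O(¬p).
Yet premise 3 is F(¬p), i.e. O(p).
We now have both O(¬p) and O(p) — p is simultaneously obligatory and forbidden, violating the D-axiom.

Inconsistent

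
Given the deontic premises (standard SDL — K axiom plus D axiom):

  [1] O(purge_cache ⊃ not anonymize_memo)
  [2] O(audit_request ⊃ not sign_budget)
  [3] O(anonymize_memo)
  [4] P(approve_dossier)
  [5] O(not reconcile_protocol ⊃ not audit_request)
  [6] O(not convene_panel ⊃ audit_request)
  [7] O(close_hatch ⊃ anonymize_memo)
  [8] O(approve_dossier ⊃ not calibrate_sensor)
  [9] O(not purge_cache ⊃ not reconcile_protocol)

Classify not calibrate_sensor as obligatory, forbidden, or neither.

Neither

Premise 8 is O(approve_dossier ⊃ not calibrate_sensor), but O(approve_dossier) is not derivable from the premises (the permission P(approve_dossier) asserts only not O(not approve_dossier), not O(approve_dossier)), so it does not yield O(not calibrate_sensor).
No premise or chain of K-axiom applications forces O(not calibrate_sensor), and none forces O(calibrate_sensor). So not calibrate_sensor is neither obligatory nor forbidden under these norms.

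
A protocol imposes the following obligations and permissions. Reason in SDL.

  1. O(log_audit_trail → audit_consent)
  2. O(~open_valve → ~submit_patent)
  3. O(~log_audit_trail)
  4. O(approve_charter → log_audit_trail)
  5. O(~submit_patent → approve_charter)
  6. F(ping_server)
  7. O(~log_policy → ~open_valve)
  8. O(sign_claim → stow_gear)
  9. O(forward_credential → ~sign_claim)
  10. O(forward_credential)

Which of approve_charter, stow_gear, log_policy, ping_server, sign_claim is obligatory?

log_policy

Premise 3 states O(~log_audit_trail) outright.
The contrapositive of premise 4 (O(approve_charter → log_audit_trail)) is O(~log_audit_trail → ~approve_charter), and O(~log_audit_trail) is already established, so O(~approve_charter).
Premise 5 is O(~submit_patent → approve_charter); contrapositively O(~approve_charter → submit_patent). Since O(~approve_charter) holds, K gives O(submit_patent).
The contrapositive of premise 2 (O(~open_valve → ~submit_patent)) is O(submit_patent → open_valve), and O(submit_patent) is already established, so O(open_valve).
Premise 7 is O(~log_policy → ~open_valve); contrapositively O(open_valve → log_policy). Since O(open_valve) holds, K gives O(log_policy).
So O(log_policy) holds — log_policy is obligatory. None of the other listed options is made obligatory by any chain of premises.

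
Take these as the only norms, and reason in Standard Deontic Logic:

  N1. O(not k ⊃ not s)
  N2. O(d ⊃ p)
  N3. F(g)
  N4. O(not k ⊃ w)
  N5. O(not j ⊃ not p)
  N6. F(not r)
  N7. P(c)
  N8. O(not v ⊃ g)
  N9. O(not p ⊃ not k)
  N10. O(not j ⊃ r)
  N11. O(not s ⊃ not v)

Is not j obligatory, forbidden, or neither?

F(g) at premise 3 means O(not g).
Premise 8 is O(not v ⊃ g); contrapositively O(not g ⊃ v). Since O(not g) holds, K gives O(v).
The contrapositive of premise 11 (O(not s ⊃ not v)) is O(v ⊃ s), and O(v) is already established, so O(s).
Premise 1, O(not k ⊃ not s), contraposes to O(s ⊃ k); with O(s) we get O(k).
The contrapositive of premise 9 (O(not p ⊃ not k)) is O(k ⊃ p), and O(k) is already established, so O(p).
The contrapositive of premise 5 (O(not j ⊃ not p)) is O(p ⊃ j), and O(p) is already established, so O(j).
Premises 2, 4, 6, 7, 10 do not contribute to this derivation.
Thus O(j), which is F(not j): not j is forbidden.

Forbidden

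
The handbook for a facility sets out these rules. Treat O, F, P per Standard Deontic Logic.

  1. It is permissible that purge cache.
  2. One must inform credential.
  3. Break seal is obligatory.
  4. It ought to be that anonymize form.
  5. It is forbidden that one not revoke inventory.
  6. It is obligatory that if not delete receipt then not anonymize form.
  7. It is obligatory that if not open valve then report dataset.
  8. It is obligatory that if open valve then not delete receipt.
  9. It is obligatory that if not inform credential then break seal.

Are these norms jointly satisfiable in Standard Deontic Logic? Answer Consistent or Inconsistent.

Consistent

Premise 9 is O(¬inform_credential → break_seal); even if O(break_seal) held, inferring O(¬inform_credential) would be affirming the consequent — invalid.
So O(¬inform_credential) is not derivable, and the apparent clash with O(inform_credential) does not arise.
A world satisfying every obligation exists (e.g. anonymize_form=true, break_seal=true, delete_receipt=true, inform_credential=true, open_valve=false, purge_cache=false, report_dataset=true, revoke_inventory=true); no atom is both obligatory and forbidden, so the set is consistent.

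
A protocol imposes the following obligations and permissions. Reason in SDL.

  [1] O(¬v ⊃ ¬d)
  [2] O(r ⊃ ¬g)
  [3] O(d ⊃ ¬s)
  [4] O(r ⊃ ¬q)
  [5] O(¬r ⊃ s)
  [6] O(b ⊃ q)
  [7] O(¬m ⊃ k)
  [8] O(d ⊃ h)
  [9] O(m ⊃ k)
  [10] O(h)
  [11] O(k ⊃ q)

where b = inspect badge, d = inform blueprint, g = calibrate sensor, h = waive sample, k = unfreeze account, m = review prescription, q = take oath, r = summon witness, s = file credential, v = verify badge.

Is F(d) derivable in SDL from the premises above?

By case analysis on ¬m: premise 7 gives O(¬m ⊃ k) and premise 9 gives O(m ⊃ k), so O(k) either way.
From O(k) and premise 11, O(k ⊃ q), we obtain O(q).
The contrapositive of premise 4 (O(r ⊃ ¬q)) is O(q ⊃ ¬r), and O(q) is already established, so O(¬r).
Premise 5 is O(¬r ⊃ s); since O(¬r), deontic closure gives O(s).
Premise 3, O(d ⊃ ¬s), contraposes to O(s ⊃ ¬d); with O(s) we get O(¬d).
Premises 1, 2, 6, 8, 10 do not contribute to this derivation.
So O(¬d) holds, i.e. F(d). The claim follows.

Yes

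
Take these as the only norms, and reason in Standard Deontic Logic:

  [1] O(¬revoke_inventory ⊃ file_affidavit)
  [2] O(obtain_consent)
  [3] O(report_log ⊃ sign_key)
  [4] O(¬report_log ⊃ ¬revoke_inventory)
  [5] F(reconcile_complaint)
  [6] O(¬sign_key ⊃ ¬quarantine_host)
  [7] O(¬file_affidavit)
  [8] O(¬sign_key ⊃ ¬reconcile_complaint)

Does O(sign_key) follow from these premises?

Yes

From premise 7 we have O(¬file_affidavit).
Premise 1, O(¬revoke_inventory ⊃ file_affidavit), contraposes to O(¬file_affidavit ⊃ revoke_inventory); with O(¬file_affidavit) we get O(revoke_inventory).
The contrapositive of premise 4 (O(¬report_log ⊃ ¬revoke_inventory)) is O(revoke_inventory ⊃ report_log), and O(revoke_inventory) is already established, so O(report_log).
From O(report_log) and premise 3, O(report_log ⊃ sign_key), we obtain O(sign_key).
Premises 2, 5, 6, 8 do not contribute to this derivation.
So O(sign_key) follows.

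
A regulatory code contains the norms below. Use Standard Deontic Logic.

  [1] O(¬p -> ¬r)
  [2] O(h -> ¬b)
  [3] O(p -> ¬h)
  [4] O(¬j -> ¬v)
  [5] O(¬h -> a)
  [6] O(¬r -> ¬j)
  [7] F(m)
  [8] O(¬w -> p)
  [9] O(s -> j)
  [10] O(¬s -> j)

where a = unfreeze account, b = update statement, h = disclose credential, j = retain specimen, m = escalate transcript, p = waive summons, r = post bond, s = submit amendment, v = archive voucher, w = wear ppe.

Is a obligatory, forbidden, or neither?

Premises 10 and 9 cover both cases: O(¬s -> j) and O(s -> j). Since ¬s ∨ s is a tautology, O(j) follows.
Premise 6 is O(¬r -> ¬j); contrapositively O(j -> r). Since O(j) holds, K gives O(r).
Premise 1, O(¬p -> ¬r), contraposes to O(r -> p); with O(r) we get O(p).
With premise 3, O(p -> ¬h), the K-axiom yields O(¬h).
From O(¬h) and premise 5, O(¬h -> a), we obtain O(a).
Premises 2, 4, 7, 8 do not contribute to this derivation.
Hence a is obligatory.

Obligatory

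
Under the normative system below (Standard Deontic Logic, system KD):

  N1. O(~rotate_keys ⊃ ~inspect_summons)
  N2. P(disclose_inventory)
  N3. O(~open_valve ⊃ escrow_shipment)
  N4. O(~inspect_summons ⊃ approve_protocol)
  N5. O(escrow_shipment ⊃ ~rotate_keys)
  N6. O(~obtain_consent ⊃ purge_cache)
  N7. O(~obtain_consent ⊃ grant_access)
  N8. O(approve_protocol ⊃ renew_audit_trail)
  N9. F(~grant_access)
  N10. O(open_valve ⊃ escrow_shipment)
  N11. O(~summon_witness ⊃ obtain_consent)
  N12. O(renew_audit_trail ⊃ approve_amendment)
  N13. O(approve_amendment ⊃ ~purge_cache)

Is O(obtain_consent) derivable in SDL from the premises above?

Yes

Premises 10 and 3 cover both cases: O(open_valve ⊃ escrow_shipment) and O(~open_valve ⊃ escrow_shipment). Since open_valve ∨ ~open_valve is a tautology, O(escrow_shipment) follows.
Premise 5 is O(escrow_shipment ⊃ ~rotate_keys); since O(escrow_shipment), deontic closure gives O(~rotate_keys).
Premise 1 is O(~rotate_keys ⊃ ~inspect_summons); since O(~rotate_keys), deontic closure gives O(~inspect_summons).
From O(~inspect_summons) and premise 4, O(~inspect_summons ⊃ approve_protocol), we obtain O(approve_protocol).
Applying K to premise 8 (O(approve_protocol ⊃ renew_audit_trail)) and O(approve_protocol) yields O(renew_audit_trail).
From O(renew_audit_trail) and premise 12, O(renew_audit_trail ⊃ approve_amendment), we obtain O(approve_amendment).
Applying K to premise 13 (O(approve_amendment ⊃ ~purge_cache)) and O(approve_amendment) yields O(~purge_cache).
Premise 6, O(~obtain_consent ⊃ purge_cache), contraposes to O(~purge_cache ⊃ obtain_consent); with O(~purge_cache) we get O(obtain_consent).
Premises 2, 7, 9, 11 do not contribute to this derivation.
So O(obtain_consent) follows.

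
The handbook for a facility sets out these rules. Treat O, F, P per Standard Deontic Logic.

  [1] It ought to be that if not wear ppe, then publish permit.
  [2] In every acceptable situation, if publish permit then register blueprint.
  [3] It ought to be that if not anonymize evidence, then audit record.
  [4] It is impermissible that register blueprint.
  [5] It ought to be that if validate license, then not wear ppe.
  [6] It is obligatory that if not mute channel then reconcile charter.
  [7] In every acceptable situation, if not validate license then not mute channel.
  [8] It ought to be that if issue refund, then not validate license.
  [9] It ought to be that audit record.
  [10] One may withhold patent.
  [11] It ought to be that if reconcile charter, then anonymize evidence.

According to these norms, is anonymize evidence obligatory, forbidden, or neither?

F(register_blueprint) at premise 4 means O(¬register_blueprint).
The contrapositive of premise 2 (O(publish_permit → register_blueprint)) is O(¬register_blueprint → ¬publish_permit), and O(¬register_blueprint) is already established, so O(¬publish_permit).
Premise 1 is O(¬wear_ppe → publish_permit); contrapositively O(¬publish_permit → wear_ppe). Since O(¬publish_permit) holds, K gives O(wear_ppe).
The contrapositive of premise 5 (O(validate_license → ¬wear_ppe)) is O(wear_ppe → ¬validate_license), and O(wear_ppe) is already established, so O(¬validate_license).
Premise 7 is O(¬validate_license → ¬mute_channel); since O(¬validate_license), deontic closure gives O(¬mute_channel).
Applying K to premise 6 (O(¬mute_channel → reconcile_charter)) and O(¬mute_channel) yields O(reconcile_charter).
With premise 11, O(reconcile_charter → anonymize_evidence), the K-axiom yields O(anonymize_evidence).
Premises 3, 8, 9, 10 do not contribute to this derivation.
Hence anonymize_evidence is obligatory.

Obligatory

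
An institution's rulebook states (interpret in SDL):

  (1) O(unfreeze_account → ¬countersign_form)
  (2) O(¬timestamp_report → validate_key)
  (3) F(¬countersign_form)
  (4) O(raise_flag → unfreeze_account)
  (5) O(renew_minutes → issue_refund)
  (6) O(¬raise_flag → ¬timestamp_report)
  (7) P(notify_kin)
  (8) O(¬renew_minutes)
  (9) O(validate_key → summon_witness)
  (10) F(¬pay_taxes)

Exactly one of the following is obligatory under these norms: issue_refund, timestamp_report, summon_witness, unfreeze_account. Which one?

F(¬countersign_form) at premise 3 means O(countersign_form).
Premise 1 is O(unfreeze_account → ¬countersign_form); contrapositively O(countersign_form → ¬unfreeze_account). Since O(countersign_form) holds, K gives O(¬unfreeze_account).
Premise 4 is O(raise_flag → unfreeze_account); contrapositively O(¬unfreeze_account → ¬raise_flag). Since O(¬unfreeze_account) holds, K gives O(¬raise_flag).
From O(¬raise_flag) and premise 6, O(¬raise_flag → ¬timestamp_report), we obtain O(¬timestamp_report).
Applying K to premise 2 (O(¬timestamp_report → validate_key)) and O(¬timestamp_report) yields O(validate_key).
Applying K to premise 9 (O(validate_key → summon_witness)) and O(validate_key) yields O(summon_witness).
So O(summon_witness) holds — summon_witness is obligatory. None of the other listed options is made obligatory by any chain of premises.

summon_witness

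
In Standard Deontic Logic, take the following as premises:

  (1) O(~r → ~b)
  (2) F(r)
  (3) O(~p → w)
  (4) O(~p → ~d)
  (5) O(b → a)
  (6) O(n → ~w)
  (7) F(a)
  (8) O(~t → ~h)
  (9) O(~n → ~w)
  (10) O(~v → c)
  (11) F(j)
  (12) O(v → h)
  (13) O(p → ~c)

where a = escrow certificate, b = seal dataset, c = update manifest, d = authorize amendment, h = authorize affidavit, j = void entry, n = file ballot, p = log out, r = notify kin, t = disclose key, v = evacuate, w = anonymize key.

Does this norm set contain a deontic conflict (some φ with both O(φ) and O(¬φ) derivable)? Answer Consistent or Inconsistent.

Consistent

Premise 5 is O(b → a), but O(b) is not derivable from the premises, so it does not yield O(a).
So O(a) is not derivable, and the apparent clash with O(~a) does not arise.
A world satisfying every obligation exists (e.g. a=false, b=false, c=false, d=false, h=true, j=false, n=false, p=true, r=false, t=true, v=true, w=false); no atom is both obligatory and forbidden, so the set is consistent.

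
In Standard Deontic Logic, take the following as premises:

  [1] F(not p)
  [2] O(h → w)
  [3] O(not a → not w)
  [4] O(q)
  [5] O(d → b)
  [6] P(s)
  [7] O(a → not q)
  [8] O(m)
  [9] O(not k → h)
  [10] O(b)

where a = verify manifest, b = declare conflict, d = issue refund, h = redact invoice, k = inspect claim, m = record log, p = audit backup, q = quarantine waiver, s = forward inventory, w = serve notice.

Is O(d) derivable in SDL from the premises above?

Premise 5 is O(d → b); even if O(b) held, inferring O(d) would be affirming the consequent — invalid.
No other premise forces O(d). An ideal world satisfying every premise can still have d false, so O(d) is not derivable.

No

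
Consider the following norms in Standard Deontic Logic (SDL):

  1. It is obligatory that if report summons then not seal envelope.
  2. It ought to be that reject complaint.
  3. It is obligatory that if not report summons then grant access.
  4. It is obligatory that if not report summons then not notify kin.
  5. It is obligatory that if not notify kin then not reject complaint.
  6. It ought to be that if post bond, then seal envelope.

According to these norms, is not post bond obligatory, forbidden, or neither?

Obligatory

Premise 2 states O(reject_complaint) outright.
Premise 5, O(¬notify_kin → ¬reject_complaint), contraposes to O(reject_complaint → notify_kin); with O(reject_complaint) we get O(notify_kin).
The contrapositive of premise 4 (O(¬report_summons → ¬notify_kin)) is O(notify_kin → report_summons), and O(notify_kin) is already established, so O(report_summons).
Premise 1 is O(report_summons → ¬seal_envelope); since O(report_summons), deontic closure gives O(¬seal_envelope).
Premise 6, O(post_bond → seal_envelope), contraposes to O(¬seal_envelope → ¬post_bond); with O(¬seal_envelope) we get O(¬post_bond).
Premise 3 does not contribute to this derivation.
Hence ¬post_bond is obligatory.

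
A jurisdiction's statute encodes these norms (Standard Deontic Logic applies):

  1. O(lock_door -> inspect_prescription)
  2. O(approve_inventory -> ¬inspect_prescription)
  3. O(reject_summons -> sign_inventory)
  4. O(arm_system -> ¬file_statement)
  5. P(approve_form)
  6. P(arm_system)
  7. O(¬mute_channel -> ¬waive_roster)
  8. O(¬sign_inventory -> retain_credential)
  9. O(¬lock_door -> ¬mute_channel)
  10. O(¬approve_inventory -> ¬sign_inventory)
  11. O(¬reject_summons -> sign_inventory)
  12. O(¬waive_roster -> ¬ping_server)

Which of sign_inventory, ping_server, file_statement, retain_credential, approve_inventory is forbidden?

ping_server

Premises 11 and 3 are O(¬reject_summons -> sign_inventory) and O(reject_summons -> sign_inventory); every ideal world satisfies ¬reject_summons or reject_summons, so in either case sign_inventory holds — hence O(sign_inventory).
Premise 10 is O(¬approve_inventory -> ¬sign_inventory); contrapositively O(sign_inventory -> approve_inventory). Since O(sign_inventory) holds, K gives O(approve_inventory).
Applying K to premise 2 (O(approve_inventory -> ¬inspect_prescription)) and O(approve_inventory) yields O(¬inspect_prescription).
Premise 1 is O(lock_door -> inspect_prescription); contrapositively O(¬inspect_prescription -> ¬lock_door). Since O(¬inspect_prescription) holds, K gives O(¬lock_door).
From O(¬lock_door) and premise 9, O(¬lock_door -> ¬mute_channel), we obtain O(¬mute_channel).
Applying K to premise 7 (O(¬mute_channel -> ¬waive_roster)) and O(¬mute_channel) yields O(¬waive_roster).
Premise 12 is O(¬waive_roster -> ¬ping_server); since O(¬waive_roster), deontic closure gives O(¬ping_server).
So O(¬ping_server) holds, i.e. ping_server is forbidden. None of the other listed options is forbidden under the premises.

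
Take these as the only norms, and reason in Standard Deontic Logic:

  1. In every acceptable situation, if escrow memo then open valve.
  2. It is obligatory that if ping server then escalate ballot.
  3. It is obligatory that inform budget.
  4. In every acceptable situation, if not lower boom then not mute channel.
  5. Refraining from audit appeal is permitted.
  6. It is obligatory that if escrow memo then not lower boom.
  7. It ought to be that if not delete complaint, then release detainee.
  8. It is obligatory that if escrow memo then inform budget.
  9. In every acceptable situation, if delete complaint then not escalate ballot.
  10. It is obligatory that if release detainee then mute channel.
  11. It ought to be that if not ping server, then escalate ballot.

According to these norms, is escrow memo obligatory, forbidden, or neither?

By case analysis on ¬ping_server: premise 11 gives O(¬ping_server → escalate_ballot) and premise 2 gives O(ping_server → escalate_ballot), so O(escalate_ballot) either way.
Premise 9 is O(delete_complaint → ¬escalate_ballot); contrapositively O(escalate_ballot → ¬delete_complaint). Since O(escalate_ballot) holds, K gives O(¬delete_complaint).
With premise 7, O(¬delete_complaint → release_detainee), the K-axiom yields O(release_detainee).
From O(release_detainee) and premise 10, O(release_detainee → mute_channel), we obtain O(mute_channel).
Premise 4 is O(¬lower_boom → ¬mute_channel); contrapositively O(mute_channel → lower_boom). Since O(mute_channel) holds, K gives O(lower_boom).
Premise 6 is O(escrow_memo → ¬lower_boom); contrapositively O(lower_boom → ¬escrow_memo). Since O(lower_boom) holds, K gives O(¬escrow_memo).
Premises 1, 3, 5, 8 do not contribute to this derivation.
Thus O(¬escrow_memo), which is F(escrow_memo): escrow_memo is forbidden.

Forbidden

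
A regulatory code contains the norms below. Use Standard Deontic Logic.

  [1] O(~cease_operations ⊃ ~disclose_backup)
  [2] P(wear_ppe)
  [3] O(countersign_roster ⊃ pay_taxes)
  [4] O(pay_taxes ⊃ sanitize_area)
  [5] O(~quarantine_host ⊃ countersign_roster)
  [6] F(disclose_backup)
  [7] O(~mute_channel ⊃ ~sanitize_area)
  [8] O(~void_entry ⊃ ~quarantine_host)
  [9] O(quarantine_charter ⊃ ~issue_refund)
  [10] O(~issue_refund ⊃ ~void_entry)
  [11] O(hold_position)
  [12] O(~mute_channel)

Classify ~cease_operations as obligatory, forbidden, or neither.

Neither

Premise 1 is O(~cease_operations ⊃ ~disclose_backup); even if O(~disclose_backup) held, inferring O(~cease_operations) would be affirming the consequent — invalid.
No premise or chain of K-axiom applications forces O(~cease_operations), and none forces O(cease_operations). So ~cease_operations is neither obligatory nor forbidden under these norms.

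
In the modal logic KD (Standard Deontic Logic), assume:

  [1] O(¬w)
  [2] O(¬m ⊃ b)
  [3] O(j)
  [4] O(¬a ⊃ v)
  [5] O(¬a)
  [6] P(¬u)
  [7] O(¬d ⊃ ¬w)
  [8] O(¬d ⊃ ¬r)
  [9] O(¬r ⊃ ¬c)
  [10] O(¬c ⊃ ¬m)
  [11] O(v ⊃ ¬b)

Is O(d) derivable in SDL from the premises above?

Premise 5 gives O(¬a).
Premise 4 is O(¬a ⊃ v); since O(¬a), deontic closure gives O(v).
Premise 11 is O(v ⊃ ¬b); since O(v), deontic closure gives O(¬b).
Premise 2, O(¬m ⊃ b), contraposes to O(¬b ⊃ m); with O(¬b) we get O(m).
Premise 10, O(¬c ⊃ ¬m), contraposes to O(m ⊃ c); with O(m) we get O(c).
Premise 9 is O(¬r ⊃ ¬c); contrapositively O(c ⊃ r). Since O(c) holds, K gives O(r).
The contrapositive of premise 8 (O(¬d ⊃ ¬r)) is O(r ⊃ d), and O(r) is already established, so O(d).
Premises 1, 3, 6, 7 do not contribute to this derivation.
So O(d) follows.

Yes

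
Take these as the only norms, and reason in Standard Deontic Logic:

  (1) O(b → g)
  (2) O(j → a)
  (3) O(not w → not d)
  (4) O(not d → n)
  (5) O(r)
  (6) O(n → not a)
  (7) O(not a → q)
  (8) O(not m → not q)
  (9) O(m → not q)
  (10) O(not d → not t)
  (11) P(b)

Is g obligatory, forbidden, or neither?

Neither

Premise 1 is O(b → g), but O(b) is not derivable from the premises (the permission P(b) asserts only not O(not b), not O(b)), so it does not yield O(g).
No premise or chain of K-axiom applications forces O(g), and none forces O(not g). So g is neither obligatory nor forbidden under these norms.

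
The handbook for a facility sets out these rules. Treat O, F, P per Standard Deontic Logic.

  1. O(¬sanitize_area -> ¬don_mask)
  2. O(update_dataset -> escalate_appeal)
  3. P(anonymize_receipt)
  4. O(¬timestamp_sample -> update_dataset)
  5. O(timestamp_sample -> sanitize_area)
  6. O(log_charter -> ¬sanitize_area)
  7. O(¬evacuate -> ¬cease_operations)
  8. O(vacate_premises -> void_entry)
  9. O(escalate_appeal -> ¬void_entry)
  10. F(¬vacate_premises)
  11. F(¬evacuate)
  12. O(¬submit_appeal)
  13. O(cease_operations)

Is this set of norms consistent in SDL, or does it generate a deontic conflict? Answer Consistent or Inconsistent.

Premise 7 is O(¬evacuate -> ¬cease_operations), but O(¬evacuate) is not derivable from the premises, so it does not yield O(¬cease_operations).
So O(¬cease_operations) is not derivable, and the apparent clash with O(cease_operations) does not arise.
A world satisfying every obligation exists (e.g. anonymize_receipt=false, cease_operations=true, don_mask=false, escalate_appeal=false, evacuate=true, log_charter=false, sanitize_area=true, submit_appeal=false, timestamp_sample=true, update_dataset=false, vacate_premises=true, void_entry=true); no atom is both obligatory and forbidden, so the set is consistent.

Consistent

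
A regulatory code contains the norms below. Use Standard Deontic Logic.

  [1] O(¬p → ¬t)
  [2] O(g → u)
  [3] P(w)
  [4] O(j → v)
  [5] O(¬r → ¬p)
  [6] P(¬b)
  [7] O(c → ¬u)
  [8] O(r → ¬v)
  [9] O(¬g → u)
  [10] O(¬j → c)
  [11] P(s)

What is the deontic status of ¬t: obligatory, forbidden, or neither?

Obligatory

Premises 9 and 2 are O(¬g → u) and O(g → u); every ideal world satisfies ¬g or g, so in either case u holds — hence O(u).
Premise 7 is O(c → ¬u); contrapositively O(u → ¬c). Since O(u) holds, K gives O(¬c).
The contrapositive of premise 10 (O(¬j → c)) is O(¬c → j), and O(¬c) is already established, so O(j).
Applying K to premise 4 (O(j → v)) and O(j) yields O(v).
Premise 8 is O(r → ¬v); contrapositively O(v → ¬r). Since O(v) holds, K gives O(¬r).
Applying K to premise 5 (O(¬r → ¬p)) and O(¬r) yields O(¬p).
From O(¬p) and premise 1, O(¬p → ¬t), we obtain O(¬t).
Premises 3, 6, 11 do not contribute to this derivation.
Hence ¬t is obligatory.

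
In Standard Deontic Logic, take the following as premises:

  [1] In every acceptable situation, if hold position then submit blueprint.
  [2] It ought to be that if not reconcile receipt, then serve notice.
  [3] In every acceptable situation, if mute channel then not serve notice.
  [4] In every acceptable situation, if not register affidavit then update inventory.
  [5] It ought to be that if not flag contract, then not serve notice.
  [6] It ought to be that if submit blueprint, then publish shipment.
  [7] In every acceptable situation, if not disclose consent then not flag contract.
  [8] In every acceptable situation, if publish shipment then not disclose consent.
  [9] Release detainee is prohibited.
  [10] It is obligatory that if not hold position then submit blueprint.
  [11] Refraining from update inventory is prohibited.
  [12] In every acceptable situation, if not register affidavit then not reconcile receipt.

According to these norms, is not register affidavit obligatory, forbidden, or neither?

Premises 10 and 1 cover both cases: O(¬hold_position → submit_blueprint) and O(hold_position → submit_blueprint). Since ¬hold_position ∨ hold_position is a tautology, O(submit_blueprint) follows.
Applying K to premise 6 (O(submit_blueprint → publish_shipment)) and O(submit_blueprint) yields O(publish_shipment).
Applying K to premise 8 (O(publish_shipment → ¬disclose_consent)) and O(publish_shipment) yields O(¬disclose_consent).
With premise 7, O(¬disclose_consent → ¬flag_contract), the K-axiom yields O(¬flag_contract).
Applying K to premise 5 (O(¬flag_contract → ¬serve_notice)) and O(¬flag_contract) yields O(¬serve_notice).
The contrapositive of premise 2 (O(¬reconcile_receipt → serve_notice)) is O(¬serve_notice → reconcile_receipt), and O(¬serve_notice) is already established, so O(reconcile_receipt).
Premise 12 is O(¬register_affidavit → ¬reconcile_receipt); contrapositively O(reconcile_receipt → register_affidavit). Since O(reconcile_receipt) holds, K gives O(register_affidavit).
Premises 3, 4, 9, 11 do not contribute to this derivation.
Thus O(register_affidavit), which is F(¬register_affidavit): ¬register_affidavit is forbidden.

Forbidden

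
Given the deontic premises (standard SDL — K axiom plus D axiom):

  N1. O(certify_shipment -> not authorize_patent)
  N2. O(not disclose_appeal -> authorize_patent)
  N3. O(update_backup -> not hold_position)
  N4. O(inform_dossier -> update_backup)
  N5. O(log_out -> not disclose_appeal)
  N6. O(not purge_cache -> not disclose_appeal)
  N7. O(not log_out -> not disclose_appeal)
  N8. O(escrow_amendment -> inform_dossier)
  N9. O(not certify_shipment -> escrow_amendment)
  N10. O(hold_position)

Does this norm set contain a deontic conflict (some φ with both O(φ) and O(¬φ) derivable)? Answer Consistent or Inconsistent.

Premises 7 and 5 are O(not log_out -> not disclose_appeal) and O(log_out -> not disclose_appeal); every ideal world satisfies not log_out or log_out, so in either case not disclose_appeal holds — hence O(not disclose_appeal).
Applying K to premise 2 (O(not disclose_appeal -> authorize_patent)) and O(not disclose_appeal) yields O(authorize_patent).
The contrapositive of premise 1 (O(certify_shipment -> not authorize_patent)) is O(authorize_patent -> not certify_shipment), and O(authorize_patent) is already established, so O(not certify_shipment).
With premise 9, O(not certify_shipment -> escrow_amendment), the K-axiom yields O(escrow_amendment).
Applying K to premise 8 (O(escrow_amendment -> inform_dossier)) and O(escrow_amendment) yields O(inform_dossier).
Applying K to premise 4 (O(inform_dossier -> update_backup)) and O(inform_dossier) yields O(update_backup).
Premise 3 is O(update_backup -> not hold_position); since O(update_backup), deontic closure gives O(not hold_position).
However, premise 10 gives O(hold_position).
We now have both O(not hold_position) and O(hold_position) — hold_position is simultaneously obligatory and forbidden, violating the D-axiom.

Inconsistent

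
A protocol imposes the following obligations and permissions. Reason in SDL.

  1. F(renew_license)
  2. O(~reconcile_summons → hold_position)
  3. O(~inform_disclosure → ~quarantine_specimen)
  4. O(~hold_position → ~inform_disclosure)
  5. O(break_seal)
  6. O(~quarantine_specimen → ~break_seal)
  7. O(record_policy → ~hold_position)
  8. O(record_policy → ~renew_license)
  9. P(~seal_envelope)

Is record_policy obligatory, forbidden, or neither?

Premise 5 gives O(break_seal).
Premise 6, O(~quarantine_specimen → ~break_seal), contraposes to O(break_seal → quarantine_specimen); with O(break_seal) we get O(quarantine_specimen).
The contrapositive of premise 3 (O(~inform_disclosure → ~quarantine_specimen)) is O(quarantine_specimen → inform_disclosure), and O(quarantine_specimen) is already established, so O(inform_disclosure).
The contrapositive of premise 4 (O(~hold_position → ~inform_disclosure)) is O(inform_disclosure → hold_position), and O(inform_disclosure) is already established, so O(hold_position).
The contrapositive of premise 7 (O(record_policy → ~hold_position)) is O(hold_position → ~record_policy), and O(hold_position) is already established, so O(~record_policy).
Premises 1, 2, 8, 9 do not contribute to this derivation.
Thus O(~record_policy), which is F(record_policy): record_policy is forbidden.

Forbidden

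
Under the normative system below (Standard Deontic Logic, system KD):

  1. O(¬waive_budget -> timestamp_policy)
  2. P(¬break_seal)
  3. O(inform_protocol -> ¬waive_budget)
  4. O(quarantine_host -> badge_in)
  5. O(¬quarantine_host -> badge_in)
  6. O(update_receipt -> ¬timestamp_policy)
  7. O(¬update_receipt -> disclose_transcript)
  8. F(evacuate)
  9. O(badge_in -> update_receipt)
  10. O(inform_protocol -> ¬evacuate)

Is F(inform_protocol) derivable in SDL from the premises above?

Premises 4 and 5 are O(quarantine_host -> badge_in) and O(¬quarantine_host -> badge_in); every ideal world satisfies quarantine_host or ¬quarantine_host, so in either case badge_in holds — hence O(badge_in).
From O(badge_in) and premise 9, O(badge_in -> update_receipt), we obtain O(update_receipt).
Applying K to premise 6 (O(update_receipt -> ¬timestamp_policy)) and O(update_receipt) yields O(¬timestamp_policy).
The contrapositive of premise 1 (O(¬waive_budget -> timestamp_policy)) is O(¬timestamp_policy -> waive_budget), and O(¬timestamp_policy) is already established, so O(waive_budget).
Premise 3 is O(inform_protocol -> ¬waive_budget); contrapositively O(waive_budget -> ¬inform_protocol). Since O(waive_budget) holds, K gives O(¬inform_protocol).
Premises 2, 7, 8, 10 do not contribute to this derivation.
So O(¬inform_protocol) holds, i.e. F(inform_protocol). The claim follows.

Yes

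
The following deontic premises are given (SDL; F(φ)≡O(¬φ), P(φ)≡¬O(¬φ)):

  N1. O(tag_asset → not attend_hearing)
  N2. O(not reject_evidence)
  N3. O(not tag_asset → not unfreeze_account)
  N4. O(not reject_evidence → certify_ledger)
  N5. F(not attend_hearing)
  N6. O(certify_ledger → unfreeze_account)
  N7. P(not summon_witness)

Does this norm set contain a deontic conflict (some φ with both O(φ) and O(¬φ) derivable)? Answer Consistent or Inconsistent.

Premise 5 is F(not attend_hearing), i.e. O(attend_hearing).
Premise 1, O(tag_asset → not attend_hearing), contraposes to O(attend_hearing → not tag_asset); with O(attend_hearing) we get O(not tag_asset).
Applying K to premise 3 (O(not tag_asset → not unfreeze_account)) and O(not tag_asset) yields O(not unfreeze_account).
Premise 6 is O(certify_ledger → unfreeze_account); contrapositively O(not unfreeze_account → not certify_ledger). Since O(not unfreeze_account) holds, K gives O(not certify_ledger).
The contrapositive of premise 4 (O(not reject_evidence → certify_ledger)) is O(not certify_ledger → reject_evidence), and O(not certify_ledger) is already established, so O(reject_evidence).
However, premise 2 gives O(not reject_evidence).
We now have both O(reject_evidence) and O(not reject_evidence) — reject_evidence is simultaneously obligatory and forbidden, violating the D-axiom.

Inconsistent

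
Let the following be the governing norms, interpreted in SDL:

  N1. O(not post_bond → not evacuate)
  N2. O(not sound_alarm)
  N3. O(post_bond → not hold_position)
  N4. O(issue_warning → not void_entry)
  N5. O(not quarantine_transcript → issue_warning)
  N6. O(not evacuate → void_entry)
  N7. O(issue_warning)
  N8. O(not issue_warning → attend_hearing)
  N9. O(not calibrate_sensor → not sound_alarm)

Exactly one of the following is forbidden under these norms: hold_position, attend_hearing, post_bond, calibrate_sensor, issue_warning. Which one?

hold_position

Premise 7 gives O(issue_warning).
Applying K to premise 4 (O(issue_warning → not void_entry)) and O(issue_warning) yields O(not void_entry).
The contrapositive of premise 6 (O(not evacuate → void_entry)) is O(not void_entry → evacuate), and O(not void_entry) is already established, so O(evacuate).
Premise 1, O(not post_bond → not evacuate), contraposes to O(evacuate → post_bond); with O(evacuate) we get O(post_bond).
From O(post_bond) and premise 3, O(post_bond → not hold_position), we obtain O(not hold_position).
So O(not hold_position) holds, i.e. hold_position is forbidden. None of the other listed options is forbidden under the premises.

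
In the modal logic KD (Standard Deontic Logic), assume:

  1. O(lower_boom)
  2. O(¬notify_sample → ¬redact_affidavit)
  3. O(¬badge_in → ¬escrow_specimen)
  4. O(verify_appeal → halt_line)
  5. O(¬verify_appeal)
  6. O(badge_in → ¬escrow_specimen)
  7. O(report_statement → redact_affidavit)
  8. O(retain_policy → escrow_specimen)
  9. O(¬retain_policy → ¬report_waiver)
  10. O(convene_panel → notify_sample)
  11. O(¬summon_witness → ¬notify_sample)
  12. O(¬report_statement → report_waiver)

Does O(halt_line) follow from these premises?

Premise 4 is O(verify_appeal → halt_line), but O(verify_appeal) is not derivable from the premises, so it does not yield O(halt_line).
No other premise forces O(halt_line). An ideal world satisfying every premise can still have halt_line false, so O(halt_line) is not derivable.

No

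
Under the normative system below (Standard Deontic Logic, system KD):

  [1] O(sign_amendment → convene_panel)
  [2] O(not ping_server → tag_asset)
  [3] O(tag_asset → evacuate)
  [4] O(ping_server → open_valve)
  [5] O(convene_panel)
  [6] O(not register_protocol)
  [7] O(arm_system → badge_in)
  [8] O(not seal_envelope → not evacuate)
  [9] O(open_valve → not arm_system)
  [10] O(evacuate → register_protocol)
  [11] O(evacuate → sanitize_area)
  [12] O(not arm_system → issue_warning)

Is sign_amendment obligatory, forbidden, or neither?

Neither

Premise 1 is O(sign_amendment → convene_panel); even if O(convene_panel) held, inferring O(sign_amendment) would be affirming the consequent — invalid.
No premise or chain of K-axiom applications forces O(sign_amendment), and none forces O(not sign_amendment). So sign_amendment is neither obligatory nor forbidden under these norms.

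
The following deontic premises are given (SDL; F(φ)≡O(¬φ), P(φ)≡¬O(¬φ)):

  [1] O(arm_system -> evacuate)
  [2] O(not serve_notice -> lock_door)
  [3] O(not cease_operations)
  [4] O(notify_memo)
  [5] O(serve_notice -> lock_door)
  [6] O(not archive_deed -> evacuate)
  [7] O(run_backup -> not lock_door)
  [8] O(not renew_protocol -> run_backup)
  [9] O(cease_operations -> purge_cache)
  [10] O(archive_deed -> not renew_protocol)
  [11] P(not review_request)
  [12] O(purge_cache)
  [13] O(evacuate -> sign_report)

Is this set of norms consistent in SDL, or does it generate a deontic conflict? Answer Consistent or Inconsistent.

Consistent

Premise 9 is O(cease_operations -> purge_cache); even if O(purge_cache) held, inferring O(cease_operations) would be affirming the consequent — invalid.
So O(cease_operations) is not derivable, and the apparent clash with O(not cease_operations) does not arise.
A world satisfying every obligation exists (e.g. archive_deed=false, arm_system=false, cease_operations=false, evacuate=true, lock_door=true, notify_memo=true, purge_cache=true, renew_protocol=true, review_request=false, run_backup=false, serve_notice=false, sign_report=true); no atom is both obligatory and forbidden, so the set is consistent.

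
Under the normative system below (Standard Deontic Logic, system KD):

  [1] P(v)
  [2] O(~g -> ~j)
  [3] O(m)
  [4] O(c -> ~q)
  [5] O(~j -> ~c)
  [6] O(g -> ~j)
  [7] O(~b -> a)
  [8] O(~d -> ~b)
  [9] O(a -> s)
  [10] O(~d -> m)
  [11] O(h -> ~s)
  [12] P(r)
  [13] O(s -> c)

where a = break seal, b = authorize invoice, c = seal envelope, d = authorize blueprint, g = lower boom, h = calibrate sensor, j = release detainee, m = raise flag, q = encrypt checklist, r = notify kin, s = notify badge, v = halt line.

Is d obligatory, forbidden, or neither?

Obligatory

By case analysis on ~g: premise 2 gives O(~g -> ~j) and premise 6 gives O(g -> ~j), so O(~j) either way.
With premise 5, O(~j -> ~c), the K-axiom yields O(~c).
Premise 13, O(s -> c), contraposes to O(~c -> ~s); with O(~c) we get O(~s).
Premise 9, O(a -> s), contraposes to O(~s -> ~a); with O(~s) we get O(~a).
Premise 7 is O(~b -> a); contrapositively O(~a -> b). Since O(~a) holds, K gives O(b).
The contrapositive of premise 8 (O(~d -> ~b)) is O(b -> d), and O(b) is already established, so O(d).
Premises 1, 3, 4, 10, 11, 12 do not contribute to this derivation.
Hence d is obligatory.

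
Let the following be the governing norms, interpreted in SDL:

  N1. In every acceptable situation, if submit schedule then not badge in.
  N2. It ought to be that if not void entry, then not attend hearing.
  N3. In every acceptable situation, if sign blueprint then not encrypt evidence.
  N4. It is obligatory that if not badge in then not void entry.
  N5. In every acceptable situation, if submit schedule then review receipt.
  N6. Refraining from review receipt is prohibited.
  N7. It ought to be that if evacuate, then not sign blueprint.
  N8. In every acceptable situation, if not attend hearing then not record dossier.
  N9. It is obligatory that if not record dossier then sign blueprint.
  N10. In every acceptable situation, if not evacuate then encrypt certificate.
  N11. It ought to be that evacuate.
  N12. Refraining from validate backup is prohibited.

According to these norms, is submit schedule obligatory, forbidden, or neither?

Premise 11 gives O(evacuate).
Applying K to premise 7 (O(evacuate → ¬sign_blueprint)) and O(evacuate) yields O(¬sign_blueprint).
Premise 9, O(¬record_dossier → sign_blueprint), contraposes to O(¬sign_blueprint → record_dossier); with O(¬sign_blueprint) we get O(record_dossier).
The contrapositive of premise 8 (O(¬attend_hearing → ¬record_dossier)) is O(record_dossier → attend_hearing), and O(record_dossier) is already established, so O(attend_hearing).
Premise 2, O(¬void_entry → ¬attend_hearing), contraposes to O(attend_hearing → void_entry); with O(attend_hearing) we get O(void_entry).
Premise 4 is O(¬badge_in → ¬void_entry); contrapositively O(void_entry → badge_in). Since O(void_entry) holds, K gives O(badge_in).
Premise 1 is O(submit_schedule → ¬badge_in); contrapositively O(badge_in → ¬submit_schedule). Since O(badge_in) holds, K gives O(¬submit_schedule).
Premises 3, 5, 6, 10, 12 do not contribute to this derivation.
Thus O(¬submit_schedule), which is F(submit_schedule): submit_schedule is forbidden.

Forbidden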